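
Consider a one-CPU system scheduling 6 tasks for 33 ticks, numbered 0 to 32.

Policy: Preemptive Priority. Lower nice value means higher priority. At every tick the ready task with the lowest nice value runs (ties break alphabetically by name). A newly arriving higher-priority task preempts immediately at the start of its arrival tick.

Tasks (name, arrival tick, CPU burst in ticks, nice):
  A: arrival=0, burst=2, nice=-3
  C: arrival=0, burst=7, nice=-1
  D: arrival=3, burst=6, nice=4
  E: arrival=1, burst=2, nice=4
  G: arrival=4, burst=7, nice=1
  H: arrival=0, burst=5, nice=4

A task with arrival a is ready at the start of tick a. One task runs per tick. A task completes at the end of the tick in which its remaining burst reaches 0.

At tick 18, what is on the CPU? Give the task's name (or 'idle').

t=0: ready={A,C,H} → run A
t=1: ready={A,C,E,H} → run A
t=2: ready={C,E,H} → run C
t=3: ready={C,D,E,H} → run C
t=4: ready={C,D,E,G,H} → run C
t=5: ready={C,D,E,G,H} → run C
t=6: ready={C,D,E,G,H} → run C
t=7: ready={C,D,E,G,H} → run C
t=8: ready={C,D,E,G,H} → run C
t=9: ready={D,E,G,H} → run G
t=10: ready={D,E,G,H} → run G
t=11: ready={D,E,G,H} → run G
t=12: ready={D,E,G,H} → run G
t=13: ready={D,E,G,H} → run G
t=14: ready={D,E,G,H} → run G
t=15: ready={D,E,G,H} → run G
t=16: ready={D,E,H} → run D
t=17: ready={D,E,H} → run D
t=18: ready={D,E,H} → run D
t=19: ready={D,E,H} → run D
t=20: ready={D,E,H} → run D
t=21: ready={D,E,H} → run D
t=22: ready={E,H} → run E
t=23: ready={E,H} → run E
t=24: ready={H} → run H
t=25: ready={H} → run H
t=26: ready={H} → run H
t=27: ready={H} → run H
t=28: ready={H} → run H
t=29: (idle)
t=30: (idle)
t=31: (idle)
t=32: (idle)

running at tick 18 = D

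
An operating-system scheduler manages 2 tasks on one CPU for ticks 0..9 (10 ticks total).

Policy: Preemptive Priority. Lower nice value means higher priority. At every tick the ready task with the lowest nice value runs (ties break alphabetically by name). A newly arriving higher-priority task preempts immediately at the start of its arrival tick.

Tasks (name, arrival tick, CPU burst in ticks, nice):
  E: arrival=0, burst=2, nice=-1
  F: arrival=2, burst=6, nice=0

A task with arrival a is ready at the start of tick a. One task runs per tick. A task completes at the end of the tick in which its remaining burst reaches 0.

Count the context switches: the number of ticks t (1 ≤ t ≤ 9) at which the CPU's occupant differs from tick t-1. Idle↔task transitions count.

t=0: ready={E} → run E
t=1: ready={E} → run E
t=2: ready={F} → run F
t=3: ready={F} → run F
t=4: ready={F} → run F
t=5: ready={F} → run F
t=6: ready={F} → run F
t=7: ready={F} → run F
t=8: (idle)
t=9: (idle)

context switches = 2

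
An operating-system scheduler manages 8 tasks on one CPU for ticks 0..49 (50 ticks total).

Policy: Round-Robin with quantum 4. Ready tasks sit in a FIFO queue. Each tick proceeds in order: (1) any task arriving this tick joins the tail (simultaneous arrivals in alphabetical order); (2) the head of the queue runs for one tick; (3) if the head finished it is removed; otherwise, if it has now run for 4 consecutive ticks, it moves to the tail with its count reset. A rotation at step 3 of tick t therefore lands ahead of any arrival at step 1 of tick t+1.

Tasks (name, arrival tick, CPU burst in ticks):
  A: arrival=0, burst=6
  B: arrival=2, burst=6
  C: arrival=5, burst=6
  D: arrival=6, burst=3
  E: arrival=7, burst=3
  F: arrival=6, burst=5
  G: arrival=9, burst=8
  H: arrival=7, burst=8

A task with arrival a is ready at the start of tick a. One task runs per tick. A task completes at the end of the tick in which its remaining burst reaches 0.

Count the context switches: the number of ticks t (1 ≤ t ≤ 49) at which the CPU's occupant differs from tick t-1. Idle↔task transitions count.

context switches = 14

t=0: queue=[A] q_used=0 → run A
t=1: queue=[A] q_used=1 → run A
t=2: queue=[A,B] q_used=2 → run A
t=3: queue=[A,B] q_used=3 → run A
t=4: queue=[B,A] q_used=0 → run B
t=5: queue=[B,A,C] q_used=1 → run B
t=6: queue=[B,A,C,D,F] q_used=2 → run B
t=7: queue=[B,A,C,D,F,E,H] q_used=3 → run B
t=8: queue=[A,C,D,F,E,H,B] q_used=0 → run A
t=9: queue=[A,C,D,F,E,H,B,G] q_used=1 → run A
t=10: queue=[C,D,F,E,H,B,G] q_used=0 → run C
t=11: queue=[C,D,F,E,H,B,G] q_used=1 → run C
t=12: queue=[C,D,F,E,H,B,G] q_used=2 → run C
t=13: queue=[C,D,F,E,H,B,G] q_used=3 → run C
t=14: queue=[D,F,E,H,B,G,C] q_used=0 → run D
t=15: queue=[D,F,E,H,B,G,C] q_used=1 → run D
t=16: queue=[D,F,E,H,B,G,C] q_used=2 → run D
t=17: queue=[F,E,H,B,G,C] q_used=0 → run F
t=18: queue=[F,E,H,B,G,C] q_used=1 → run F
t=19: queue=[F,E,H,B,G,C] q_used=2 → run F
t=20: queue=[F,E,H,B,G,C] q_used=3 → run F
t=21: queue=[E,H,B,G,C,F] q_used=0 → run E
t=22: queue=[E,H,B,G,C,F] q_used=1 → run E
t=23: queue=[E,H,B,G,C,F] q_used=2 → run E
t=24: queue=[H,B,G,C,F] q_used=0 → run H
t=25: queue=[H,B,G,C,F] q_used=1 → run H
t=26: queue=[H,B,G,C,F] q_used=2 → run H
t=27: queue=[H,B,G,C,F] q_used=3 → run H
t=28: queue=[B,G,C,F,H] q_used=0 → run B
t=29: queue=[B,G,C,F,H] q_used=1 → run B
t=30: queue=[G,C,F,H] q_used=0 → run G
t=31: queue=[G,C,F,H] q_used=1 → run G
t=32: queue=[G,C,F,H] q_used=2 → run G
t=33: queue=[G,C,F,H] q_used=3 → run G
t=34: queue=[C,F,H,G] q_used=0 → run C
t=35: queue=[C,F,H,G] q_used=1 → run C
t=36: queue=[F,H,G] q_used=0 → run F
t=37: queue=[H,G] q_used=0 → run H
t=38: queue=[H,G] q_used=1 → run H
t=39: queue=[H,G] q_used=2 → run H
t=40: queue=[H,G] q_used=3 → run H
t=41: queue=[G] q_used=0 → run G
t=42: queue=[G] q_used=1 → run G
t=43: queue=[G] q_used=2 → run G
t=44: queue=[G] q_used=3 → run G
t=45: (idle)
t=46: (idle)
t=47: (idle)
t=48: (idle)
t=49: (idle)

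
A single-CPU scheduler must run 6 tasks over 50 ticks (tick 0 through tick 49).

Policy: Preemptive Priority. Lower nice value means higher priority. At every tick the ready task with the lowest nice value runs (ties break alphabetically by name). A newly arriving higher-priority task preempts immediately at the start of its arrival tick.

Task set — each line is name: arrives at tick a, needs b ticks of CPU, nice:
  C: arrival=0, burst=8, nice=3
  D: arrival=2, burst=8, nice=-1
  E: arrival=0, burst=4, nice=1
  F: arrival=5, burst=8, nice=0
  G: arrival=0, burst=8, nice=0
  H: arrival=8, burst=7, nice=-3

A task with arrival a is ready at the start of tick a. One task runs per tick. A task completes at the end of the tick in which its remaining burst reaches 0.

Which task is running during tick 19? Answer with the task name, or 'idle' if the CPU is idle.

t=0: ready={C,E,G} → run G
t=1: ready={C,E,G} → run G
t=2: ready={C,D,E,G} → run D
t=3: ready={C,D,E,G} → run D
t=4: ready={C,D,E,G} → run D
t=5: ready={C,D,E,F,G} → run D
t=6: ready={C,D,E,F,G} → run D
t=7: ready={C,D,E,F,G} → run D
t=8: ready={C,D,E,F,G,H} → run H
t=9: ready={C,D,E,F,G,H} → run H
t=10: ready={C,D,E,F,G,H} → run H
t=11: ready={C,D,E,F,G,H} → run H
t=12: ready={C,D,E,F,G,H} → run H
t=13: ready={C,D,E,F,G,H} → run H
t=14: ready={C,D,E,F,G,H} → run H
t=15: ready={C,D,E,F,G} → run D
t=16: ready={C,D,E,F,G} → run D
t=17: ready={C,E,F,G} → run F
t=18: ready={C,E,F,G} → run F
t=19: ready={C,E,F,G} → run F
t=20: ready={C,E,F,G} → run F
t=21: ready={C,E,F,G} → run F
t=22: ready={C,E,F,G} → run F
t=23: ready={C,E,F,G} → run F
t=24: ready={C,E,F,G} → run F
t=25: ready={C,E,G} → run G
t=26: ready={C,E,G} → run G
t=27: ready={C,E,G} → run G
t=28: ready={C,E,G} → run G
t=29: ready={C,E,G} → run G
t=30: ready={C,E,G} → run G
t=31: ready={C,E} → run E
t=32: ready={C,E} → run E
t=33: ready={C,E} → run E
t=34: ready={C,E} → run E
t=35: ready={C} → run C
t=36: ready={C} → run C
t=37: ready={C} → run C
t=38: ready={C} → run C
t=39: ready={C} → run C
t=40: ready={C} → run C
t=41: ready={C} → run C
t=42: ready={C} → run C
t=43: (idle)
t=44: (idle)
t=45: (idle)
t=46: (idle)
t=47: (idle)
t=48: (idle)
t=49: (idle)

running at tick 19 = F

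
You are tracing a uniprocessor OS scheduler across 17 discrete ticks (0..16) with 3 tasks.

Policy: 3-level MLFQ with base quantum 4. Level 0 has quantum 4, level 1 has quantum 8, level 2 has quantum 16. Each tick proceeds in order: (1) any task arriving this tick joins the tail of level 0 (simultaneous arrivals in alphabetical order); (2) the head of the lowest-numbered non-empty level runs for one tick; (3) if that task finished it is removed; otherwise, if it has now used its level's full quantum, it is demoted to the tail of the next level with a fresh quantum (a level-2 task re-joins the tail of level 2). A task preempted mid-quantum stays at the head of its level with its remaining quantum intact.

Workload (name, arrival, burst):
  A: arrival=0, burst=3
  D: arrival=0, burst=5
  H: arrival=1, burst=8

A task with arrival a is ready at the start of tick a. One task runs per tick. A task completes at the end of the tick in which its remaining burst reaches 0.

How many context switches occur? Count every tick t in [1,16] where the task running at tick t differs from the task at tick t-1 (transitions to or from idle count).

t=0: L0/L1/L2 = AD/-/- → run A
t=1: L0/L1/L2 = ADH/-/- → run A
t=2: L0/L1/L2 = ADH/-/- → run A
t=3: L0/L1/L2 = DH/-/- → run D
t=4: L0/L1/L2 = DH/-/- → run D
t=5: L0/L1/L2 = DH/-/- → run D
t=6: L0/L1/L2 = DH/-/- → run D
t=7: L0/L1/L2 = H/D/- → run H
t=8: L0/L1/L2 = H/D/- → run H
t=9: L0/L1/L2 = H/D/- → run H
t=10: L0/L1/L2 = H/D/- → run H
t=11: L0/L1/L2 = -/DH/- → run D
t=12: L0/L1/L2 = -/H/- → run H
t=13: L0/L1/L2 = -/H/- → run H
t=14: L0/L1/L2 = -/H/- → run H
t=15: L0/L1/L2 = -/H/- → run H
t=16: (idle)

context switches = 5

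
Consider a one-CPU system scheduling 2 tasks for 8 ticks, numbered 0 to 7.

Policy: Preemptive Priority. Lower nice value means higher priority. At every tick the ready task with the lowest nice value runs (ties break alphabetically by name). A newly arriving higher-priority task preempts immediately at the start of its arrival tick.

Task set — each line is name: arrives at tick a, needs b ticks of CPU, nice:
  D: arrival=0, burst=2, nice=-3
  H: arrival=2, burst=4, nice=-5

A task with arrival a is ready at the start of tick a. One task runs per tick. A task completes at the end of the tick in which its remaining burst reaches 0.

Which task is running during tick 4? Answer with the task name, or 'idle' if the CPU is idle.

t=0: ready={D} → run D
t=1: ready={D} → run D
t=2: ready={H} → run H
t=3: ready={H} → run H
t=4: ready={H} → run H
t=5: ready={H} → run H
t=6: (idle)
t=7: (idle)

running at tick 4 = H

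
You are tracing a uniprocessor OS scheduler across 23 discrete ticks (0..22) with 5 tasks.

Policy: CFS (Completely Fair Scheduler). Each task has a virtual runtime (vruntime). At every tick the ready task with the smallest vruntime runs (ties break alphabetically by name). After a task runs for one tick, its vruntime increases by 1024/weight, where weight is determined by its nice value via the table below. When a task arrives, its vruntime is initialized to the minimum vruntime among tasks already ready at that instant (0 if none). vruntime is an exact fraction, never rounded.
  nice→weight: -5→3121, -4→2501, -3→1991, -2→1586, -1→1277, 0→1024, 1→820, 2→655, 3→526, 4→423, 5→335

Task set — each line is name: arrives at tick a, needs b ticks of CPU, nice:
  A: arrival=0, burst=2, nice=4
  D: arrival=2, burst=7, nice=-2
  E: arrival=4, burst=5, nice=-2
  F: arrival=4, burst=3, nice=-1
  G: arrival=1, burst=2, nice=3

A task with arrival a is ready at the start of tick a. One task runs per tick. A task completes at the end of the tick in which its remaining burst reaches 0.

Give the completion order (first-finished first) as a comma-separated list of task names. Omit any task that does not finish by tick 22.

t=0: vr[A=0] → run A
t=1: vr[A=1024/423 G=1024/423] → run A
t=2: vr[D=1024/423 G=1024/423] → run D
t=3: vr[D=1028608/335439 G=1024/423] → run G
t=4: vr[D=1028608/335439 E=1028608/335439 F=1028608/335439 G=485888/111249] → run D
t=5: vr[D=1245184/335439 E=1028608/335439 F=1028608/335439 G=485888/111249] → run E
t=6: vr[D=1245184/335439 E=1245184/335439 F=1028608/335439 G=485888/111249] → run F
t=7: vr[D=1245184/335439 E=1245184/335439 F=1657021952/428355603 G=485888/111249] → run D
t=8: vr[D=1461760/335439 E=1245184/335439 F=1657021952/428355603 G=485888/111249] → run E
t=9: vr[D=1461760/335439 E=1461760/335439 F=1657021952/428355603 G=485888/111249] → run F
t=10: vr[D=1461760/335439 E=1461760/335439 F=2000511488/428355603 G=485888/111249] → run D
t=11: vr[D=1678336/335439 E=1461760/335439 F=2000511488/428355603 G=485888/111249] → run E
t=12: vr[D=1678336/335439 E=1678336/335439 F=2000511488/428355603 G=485888/111249] → run G
t=13: vr[D=1678336/335439 E=1678336/335439 F=2000511488/428355603] → run F
t=14: vr[D=1678336/335439 E=1678336/335439] → run D
t=15: vr[D=1894912/335439 E=1678336/335439] → run E
t=16: vr[D=1894912/335439 E=1894912/335439] → run D
t=17: vr[D=2111488/335439 E=1894912/335439] → run E
t=18: vr[D=2111488/335439] → run D
t=19: (idle)
t=20: (idle)
t=21: (idle)
t=22: (idle)

completion order = A, G, F, E, D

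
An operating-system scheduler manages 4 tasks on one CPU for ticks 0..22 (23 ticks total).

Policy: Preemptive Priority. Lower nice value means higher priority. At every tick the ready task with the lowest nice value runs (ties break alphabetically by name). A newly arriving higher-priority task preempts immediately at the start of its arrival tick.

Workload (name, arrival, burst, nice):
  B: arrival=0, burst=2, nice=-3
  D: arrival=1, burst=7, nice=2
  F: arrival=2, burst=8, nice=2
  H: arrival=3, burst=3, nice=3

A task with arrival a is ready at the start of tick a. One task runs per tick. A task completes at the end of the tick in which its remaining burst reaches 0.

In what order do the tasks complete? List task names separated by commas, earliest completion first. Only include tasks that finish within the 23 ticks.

completion order = B, D, F, H

t=0: ready={B} → run B
t=1: ready={B,D} → run B
t=2: ready={D,F} → run D
t=3: ready={D,F,H} → run D
t=4: ready={D,F,H} → run D
t=5: ready={D,F,H} → run D
t=6: ready={D,F,H} → run D
t=7: ready={D,F,H} → run D
t=8: ready={D,F,H} → run D
t=9: ready={F,H} → run F
t=10: ready={F,H} → run F
t=11: ready={F,H} → run F
t=12: ready={F,H} → run F
t=13: ready={F,H} → run F
t=14: ready={F,H} → run F
t=15: ready={F,H} → run F
t=16: ready={F,H} → run F
t=17: ready={H} → run H
t=18: ready={H} → run H
t=19: ready={H} → run H
t=20: (idle)
t=21: (idle)
t=22: (idle)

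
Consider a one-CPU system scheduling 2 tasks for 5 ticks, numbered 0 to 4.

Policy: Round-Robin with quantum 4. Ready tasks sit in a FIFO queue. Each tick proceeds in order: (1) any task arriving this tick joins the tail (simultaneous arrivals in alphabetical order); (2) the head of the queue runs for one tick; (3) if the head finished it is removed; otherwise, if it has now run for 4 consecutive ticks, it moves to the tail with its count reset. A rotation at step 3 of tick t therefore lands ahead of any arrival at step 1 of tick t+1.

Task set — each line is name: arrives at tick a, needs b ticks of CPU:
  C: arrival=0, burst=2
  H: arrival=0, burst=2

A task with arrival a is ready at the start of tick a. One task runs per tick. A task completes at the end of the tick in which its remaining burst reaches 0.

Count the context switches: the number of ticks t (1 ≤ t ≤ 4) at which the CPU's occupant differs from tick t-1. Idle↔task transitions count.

t=0: queue=[C,H] q_used=0 → run C
t=1: queue=[C,H] q_used=1 → run C
t=2: queue=[H] q_used=0 → run H
t=3: queue=[H] q_used=1 → run H
t=4: (idle)

context switches = 2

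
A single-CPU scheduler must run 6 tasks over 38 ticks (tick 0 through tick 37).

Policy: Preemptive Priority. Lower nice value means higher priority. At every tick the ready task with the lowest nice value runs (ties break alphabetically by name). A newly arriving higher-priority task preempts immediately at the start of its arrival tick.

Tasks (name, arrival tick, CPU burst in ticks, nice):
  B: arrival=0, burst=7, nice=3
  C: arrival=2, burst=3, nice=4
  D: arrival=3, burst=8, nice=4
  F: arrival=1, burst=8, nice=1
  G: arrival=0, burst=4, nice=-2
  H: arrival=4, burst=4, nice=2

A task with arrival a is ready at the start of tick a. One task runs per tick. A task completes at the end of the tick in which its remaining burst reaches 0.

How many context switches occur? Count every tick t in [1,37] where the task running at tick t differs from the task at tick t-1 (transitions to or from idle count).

t=0: ready={B,G} → run G
t=1: ready={B,F,G} → run G
t=2: ready={B,C,F,G} → run G
t=3: ready={B,C,D,F,G} → run G
t=4: ready={B,C,D,F,H} → run F
t=5: ready={B,C,D,F,H} → run F
t=6: ready={B,C,D,F,H} → run F
t=7: ready={B,C,D,F,H} → run F
t=8: ready={B,C,D,F,H} → run F
t=9: ready={B,C,D,F,H} → run F
t=10: ready={B,C,D,F,H} → run F
t=11: ready={B,C,D,F,H} → run F
t=12: ready={B,C,D,H} → run H
t=13: ready={B,C,D,H} → run H
t=14: ready={B,C,D,H} → run H
t=15: ready={B,C,D,H} → run H
t=16: ready={B,C,D} → run B
t=17: ready={B,C,D} → run B
t=18: ready={B,C,D} → run B
t=19: ready={B,C,D} → run B
t=20: ready={B,C,D} → run B
t=21: ready={B,C,D} → run B
t=22: ready={B,C,D} → run B
t=23: ready={C,D} → run C
t=24: ready={C,D} → run C
t=25: ready={C,D} → run C
t=26: ready={D} → run D
t=27: ready={D} → run D
t=28: ready={D} → run D
t=29: ready={D} → run D
t=30: ready={D} → run D
t=31: ready={D} → run D
t=32: ready={D} → run D
t=33: ready={D} → run D
t=34: (idle)
t=35: (idle)
t=36: (idle)
t=37: (idle)

context switches = 6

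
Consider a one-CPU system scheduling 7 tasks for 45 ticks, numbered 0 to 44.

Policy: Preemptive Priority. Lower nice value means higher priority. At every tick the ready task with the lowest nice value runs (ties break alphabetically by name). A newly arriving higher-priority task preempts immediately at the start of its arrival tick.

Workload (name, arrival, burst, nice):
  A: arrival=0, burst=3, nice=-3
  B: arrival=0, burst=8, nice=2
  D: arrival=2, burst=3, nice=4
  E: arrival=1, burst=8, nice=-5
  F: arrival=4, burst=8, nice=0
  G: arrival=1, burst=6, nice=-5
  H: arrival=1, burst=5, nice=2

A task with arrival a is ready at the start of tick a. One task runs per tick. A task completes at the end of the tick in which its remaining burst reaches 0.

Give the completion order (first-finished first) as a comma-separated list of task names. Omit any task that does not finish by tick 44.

completion order = E, G, A, F, B, H, D

t=0: ready={A,B} → run A
t=1: ready={A,B,E,G,H} → run E
t=2: ready={A,B,D,E,G,H} → run E
t=3: ready={A,B,D,E,G,H} → run E
t=4: ready={A,B,D,E,F,G,H} → run E
t=5: ready={A,B,D,E,F,G,H} → run E
t=6: ready={A,B,D,E,F,G,H} → run E
t=7: ready={A,B,D,E,F,G,H} → run E
t=8: ready={A,B,D,E,F,G,H} → run E
t=9: ready={A,B,D,F,G,H} → run G
t=10: ready={A,B,D,F,G,H} → run G
t=11: ready={A,B,D,F,G,H} → run G
t=12: ready={A,B,D,F,G,H} → run G
t=13: ready={A,B,D,F,G,H} → run G
t=14: ready={A,B,D,F,G,H} → run G
t=15: ready={A,B,D,F,H} → run A
t=16: ready={A,B,D,F,H} → run A
t=17: ready={B,D,F,H} → run F
t=18: ready={B,D,F,H} → run F
t=19: ready={B,D,F,H} → run F
t=20: ready={B,D,F,H} → run F
t=21: ready={B,D,F,H} → run F
t=22: ready={B,D,F,H} → run F
t=23: ready={B,D,F,H} → run F
t=24: ready={B,D,F,H} → run F
t=25: ready={B,D,H} → run B
t=26: ready={B,D,H} → run B
t=27: ready={B,D,H} → run B
t=28: ready={B,D,H} → run B
t=29: ready={B,D,H} → run B
t=30: ready={B,D,H} → run B
t=31: ready={B,D,H} → run B
t=32: ready={B,D,H} → run B
t=33: ready={D,H} → run H
t=34: ready={D,H} → run H
t=35: ready={D,H} → run H
t=36: ready={D,H} → run H
t=37: ready={D,H} → run H
t=38: ready={D} → run D
t=39: ready={D} → run D
t=40: ready={D} → run D
t=41: (idle)
t=42: (idle)
t=43: (idle)
t=44: (idle)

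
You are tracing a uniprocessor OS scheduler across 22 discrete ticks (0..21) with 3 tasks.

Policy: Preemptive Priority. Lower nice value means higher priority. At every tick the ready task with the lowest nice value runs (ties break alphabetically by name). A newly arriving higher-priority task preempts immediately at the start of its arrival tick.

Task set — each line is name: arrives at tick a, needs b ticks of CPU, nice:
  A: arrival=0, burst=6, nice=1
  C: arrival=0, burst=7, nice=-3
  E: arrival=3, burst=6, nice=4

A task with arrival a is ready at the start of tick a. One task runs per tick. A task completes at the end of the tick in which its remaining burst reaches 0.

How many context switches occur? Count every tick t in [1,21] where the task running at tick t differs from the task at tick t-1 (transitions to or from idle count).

t=0: ready={A,C} → run C
t=1: ready={A,C} → run C
t=2: ready={A,C} → run C
t=3: ready={A,C,E} → run C
t=4: ready={A,C,E} → run C
t=5: ready={A,C,E} → run C
t=6: ready={A,C,E} → run C
t=7: ready={A,E} → run A
t=8: ready={A,E} → run A
t=9: ready={A,E} → run A
t=10: ready={A,E} → run A
t=11: ready={A,E} → run A
t=12: ready={A,E} → run A
t=13: ready={E} → run E
t=14: ready={E} → run E
t=15: ready={E} → run E
t=16: ready={E} → run E
t=17: ready={E} → run E
t=18: ready={E} → run E
t=19: (idle)
t=20: (idle)
t=21: (idle)

context switches = 3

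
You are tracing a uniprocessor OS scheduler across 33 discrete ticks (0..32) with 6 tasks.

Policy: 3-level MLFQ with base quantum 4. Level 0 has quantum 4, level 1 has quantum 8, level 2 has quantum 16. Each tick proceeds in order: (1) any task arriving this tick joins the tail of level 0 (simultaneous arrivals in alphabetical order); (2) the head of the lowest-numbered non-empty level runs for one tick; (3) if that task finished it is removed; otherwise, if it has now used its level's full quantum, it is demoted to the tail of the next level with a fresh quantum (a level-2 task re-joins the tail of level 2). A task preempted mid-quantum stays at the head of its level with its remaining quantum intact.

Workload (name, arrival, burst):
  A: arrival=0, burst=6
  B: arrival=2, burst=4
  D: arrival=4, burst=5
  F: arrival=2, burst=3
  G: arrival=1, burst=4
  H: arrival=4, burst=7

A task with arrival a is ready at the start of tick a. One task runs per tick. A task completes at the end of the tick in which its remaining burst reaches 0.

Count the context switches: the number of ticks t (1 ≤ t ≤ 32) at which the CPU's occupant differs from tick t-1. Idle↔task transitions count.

context switches = 9

t=0: L0/L1/L2 = A/-/- → run A
t=1: L0/L1/L2 = AG/-/- → run A
t=2: L0/L1/L2 = AGBF/-/- → run A
t=3: L0/L1/L2 = AGBF/-/- → run A
t=4: L0/L1/L2 = GBFDH/A/- → run G
t=5: L0/L1/L2 = GBFDH/A/- → run G
t=6: L0/L1/L2 = GBFDH/A/- → run G
t=7: L0/L1/L2 = GBFDH/A/- → run G
t=8: L0/L1/L2 = BFDH/A/- → run B
t=9: L0/L1/L2 = BFDH/A/- → run B
t=10: L0/L1/L2 = BFDH/A/- → run B
t=11: L0/L1/L2 = BFDH/A/- → run B
t=12: L0/L1/L2 = FDH/A/- → run F
t=13: L0/L1/L2 = FDH/A/- → run F
t=14: L0/L1/L2 = FDH/A/- → run F
t=15: L0/L1/L2 = DH/A/- → run D
t=16: L0/L1/L2 = DH/A/- → run D
t=17: L0/L1/L2 = DH/A/- → run D
t=18: L0/L1/L2 = DH/A/- → run D
t=19: L0/L1/L2 = H/AD/- → run H
t=20: L0/L1/L2 = H/AD/- → run H
t=21: L0/L1/L2 = H/AD/- → run H
t=22: L0/L1/L2 = H/AD/- → run H
t=23: L0/L1/L2 = -/ADH/- → run A
t=24: L0/L1/L2 = -/ADH/- → run A
t=25: L0/L1/L2 = -/DH/- → run D
t=26: L0/L1/L2 = -/H/- → run H
t=27: L0/L1/L2 = -/H/- → run H
t=28: L0/L1/L2 = -/H/- → run H
t=29: (idle)
t=30: (idle)
t=31: (idle)
t=32: (idle)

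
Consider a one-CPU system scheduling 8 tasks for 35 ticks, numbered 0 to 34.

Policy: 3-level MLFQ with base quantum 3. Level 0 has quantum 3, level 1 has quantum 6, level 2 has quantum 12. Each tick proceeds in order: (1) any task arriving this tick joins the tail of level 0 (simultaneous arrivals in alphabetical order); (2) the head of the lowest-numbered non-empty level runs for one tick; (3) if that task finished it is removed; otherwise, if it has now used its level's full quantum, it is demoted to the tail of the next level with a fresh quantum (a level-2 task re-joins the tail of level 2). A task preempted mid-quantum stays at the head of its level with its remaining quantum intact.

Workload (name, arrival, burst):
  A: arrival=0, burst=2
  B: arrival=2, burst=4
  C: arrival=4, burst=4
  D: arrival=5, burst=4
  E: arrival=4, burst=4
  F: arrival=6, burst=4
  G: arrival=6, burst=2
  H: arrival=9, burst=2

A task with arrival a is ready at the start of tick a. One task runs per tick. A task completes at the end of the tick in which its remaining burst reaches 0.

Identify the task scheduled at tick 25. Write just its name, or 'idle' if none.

t=0: L0/L1/L2 = A/-/- → run A
t=1: L0/L1/L2 = A/-/- → run A
t=2: L0/L1/L2 = B/-/- → run B
t=3: L0/L1/L2 = B/-/- → run B
t=4: L0/L1/L2 = BCE/-/- → run B
t=5: L0/L1/L2 = CED/B/- → run C
t=6: L0/L1/L2 = CEDFG/B/- → run C
t=7: L0/L1/L2 = CEDFG/B/- → run C
t=8: L0/L1/L2 = EDFG/BC/- → run E
t=9: L0/L1/L2 = EDFGH/BC/- → run E
t=10: L0/L1/L2 = EDFGH/BC/- → run E
t=11: L0/L1/L2 = DFGH/BCE/- → run D
t=12: L0/L1/L2 = DFGH/BCE/- → run D
t=13: L0/L1/L2 = DFGH/BCE/- → run D
t=14: L0/L1/L2 = FGH/BCED/- → run F
t=15: L0/L1/L2 = FGH/BCED/- → run F
t=16: L0/L1/L2 = FGH/BCED/- → run F
t=17: L0/L1/L2 = GH/BCEDF/- → run G
t=18: L0/L1/L2 = GH/BCEDF/- → run G
t=19: L0/L1/L2 = H/BCEDF/- → run H
t=20: L0/L1/L2 = H/BCEDF/- → run H
t=21: L0/L1/L2 = -/BCEDF/- → run B
t=22: L0/L1/L2 = -/CEDF/- → run C
t=23: L0/L1/L2 = -/EDF/- → run E
t=24: L0/L1/L2 = -/DF/- → run D
t=25: L0/L1/L2 = -/F/- → run F
t=26: (idle)
t=27: (idle)
t=28: (idle)
t=29: (idle)
t=30: (idle)
t=31: (idle)
t=32: (idle)
t=33: (idle)
t=34: (idle)

running at tick 25 = F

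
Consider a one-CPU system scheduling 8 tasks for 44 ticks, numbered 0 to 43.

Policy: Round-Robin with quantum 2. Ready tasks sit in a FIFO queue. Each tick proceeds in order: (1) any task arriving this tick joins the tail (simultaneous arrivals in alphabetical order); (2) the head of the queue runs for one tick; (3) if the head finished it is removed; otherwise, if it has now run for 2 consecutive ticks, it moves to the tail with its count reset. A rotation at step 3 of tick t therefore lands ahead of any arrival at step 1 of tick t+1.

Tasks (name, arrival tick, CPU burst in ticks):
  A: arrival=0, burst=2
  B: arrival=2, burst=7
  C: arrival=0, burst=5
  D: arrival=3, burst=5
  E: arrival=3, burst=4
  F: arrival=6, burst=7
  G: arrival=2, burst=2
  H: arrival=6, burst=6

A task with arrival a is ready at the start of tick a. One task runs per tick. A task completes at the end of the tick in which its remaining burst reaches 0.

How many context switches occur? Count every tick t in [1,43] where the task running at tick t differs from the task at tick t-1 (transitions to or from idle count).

context switches = 21

t=0: queue=[A,C] q_used=0 → run A
t=1: queue=[A,C] q_used=1 → run A
t=2: queue=[C,B,G] q_used=0 → run C
t=3: queue=[C,B,G,D,E] q_used=1 → run C
t=4: queue=[B,G,D,E,C] q_used=0 → run B
t=5: queue=[B,G,D,E,C] q_used=1 → run B
t=6: queue=[G,D,E,C,B,F,H] q_used=0 → run G
t=7: queue=[G,D,E,C,B,F,H] q_used=1 → run G
t=8: queue=[D,E,C,B,F,H] q_used=0 → run D
t=9: queue=[D,E,C,B,F,H] q_used=1 → run D
t=10: queue=[E,C,B,F,H,D] q_used=0 → run E
t=11: queue=[E,C,B,F,H,D] q_used=1 → run E
t=12: queue=[C,B,F,H,D,E] q_used=0 → run C
t=13: queue=[C,B,F,H,D,E] q_used=1 → run C
t=14: queue=[B,F,H,D,E,C] q_used=0 → run B
t=15: queue=[B,F,H,D,E,C] q_used=1 → run B
t=16: queue=[F,H,D,E,C,B] q_used=0 → run F
t=17: queue=[F,H,D,E,C,B] q_used=1 → run F
t=18: queue=[H,D,E,C,B,F] q_used=0 → run H
t=19: queue=[H,D,E,C,B,F] q_used=1 → run H
t=20: queue=[D,E,C,B,F,H] q_used=0 → run D
t=21: queue=[D,E,C,B,F,H] q_used=1 → run D
t=22: queue=[E,C,B,F,H,D] q_used=0 → run E
t=23: queue=[E,C,B,F,H,D] q_used=1 → run E
t=24: queue=[C,B,F,H,D] q_used=0 → run C
t=25: queue=[B,F,H,D] q_used=0 → run B
t=26: queue=[B,F,H,D] q_used=1 → run B
t=27: queue=[F,H,D,B] q_used=0 → run F
t=28: queue=[F,H,D,B] q_used=1 → run F
t=29: queue=[H,D,B,F] q_used=0 → run H
t=30: queue=[H,D,B,F] q_used=1 → run H
t=31: queue=[D,B,F,H] q_used=0 → run D
t=32: queue=[B,F,H] q_used=0 → run B
t=33: queue=[F,H] q_used=0 → run F
t=34: queue=[F,H] q_used=1 → run F
t=35: queue=[H,F] q_used=0 → run H
t=36: queue=[H,F] q_used=1 → run H
t=37: queue=[F] q_used=0 → run F
t=38: (idle)
t=39: (idle)
t=40: (idle)
t=41: (idle)
t=42: (idle)
t=43: (idle)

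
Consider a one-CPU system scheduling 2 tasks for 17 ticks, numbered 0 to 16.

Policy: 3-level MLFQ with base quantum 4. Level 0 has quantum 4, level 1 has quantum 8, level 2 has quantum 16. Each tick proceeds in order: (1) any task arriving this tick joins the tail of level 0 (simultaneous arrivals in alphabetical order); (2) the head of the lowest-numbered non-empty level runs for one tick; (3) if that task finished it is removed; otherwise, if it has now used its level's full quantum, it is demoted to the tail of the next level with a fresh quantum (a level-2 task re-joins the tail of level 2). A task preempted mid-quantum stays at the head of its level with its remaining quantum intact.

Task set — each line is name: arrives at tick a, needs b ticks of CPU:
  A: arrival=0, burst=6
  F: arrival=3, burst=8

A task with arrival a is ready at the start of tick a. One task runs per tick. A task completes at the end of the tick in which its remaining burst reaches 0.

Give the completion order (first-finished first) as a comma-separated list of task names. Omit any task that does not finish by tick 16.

completion order = A, F

t=0: L0/L1/L2 = A/-/- → run A
t=1: L0/L1/L2 = A/-/- → run A
t=2: L0/L1/L2 = A/-/- → run A
t=3: L0/L1/L2 = AF/-/- → run A
t=4: L0/L1/L2 = F/A/- → run F
t=5: L0/L1/L2 = F/A/- → run F
t=6: L0/L1/L2 = F/A/- → run F
t=7: L0/L1/L2 = F/A/- → run F
t=8: L0/L1/L2 = -/AF/- → run A
t=9: L0/L1/L2 = -/AF/- → run A
t=10: L0/L1/L2 = -/F/- → run F
t=11: L0/L1/L2 = -/F/- → run F
t=12: L0/L1/L2 = -/F/- → run F
t=13: L0/L1/L2 = -/F/- → run F
t=14: (idle)
t=15: (idle)
t=16: (idle)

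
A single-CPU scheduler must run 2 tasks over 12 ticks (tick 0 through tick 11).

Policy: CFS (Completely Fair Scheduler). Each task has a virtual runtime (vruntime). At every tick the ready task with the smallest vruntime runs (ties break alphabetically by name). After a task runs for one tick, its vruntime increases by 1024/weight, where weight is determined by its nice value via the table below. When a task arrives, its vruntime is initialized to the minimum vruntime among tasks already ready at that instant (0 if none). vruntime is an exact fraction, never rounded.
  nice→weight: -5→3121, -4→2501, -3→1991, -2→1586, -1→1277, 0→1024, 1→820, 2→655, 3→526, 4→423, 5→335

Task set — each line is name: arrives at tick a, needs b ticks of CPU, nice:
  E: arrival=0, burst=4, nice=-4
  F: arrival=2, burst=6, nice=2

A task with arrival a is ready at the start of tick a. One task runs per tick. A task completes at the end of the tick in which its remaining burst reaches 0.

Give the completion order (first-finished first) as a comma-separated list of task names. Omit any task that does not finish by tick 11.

completion order = E, F

t=0: vr[E=0] → run E
t=1: vr[E=1024/2501] → run E
t=2: vr[E=2048/2501 F=2048/2501] → run E
t=3: vr[E=3072/2501 F=2048/2501] → run F
t=4: vr[E=3072/2501 F=3902464/1638155] → run E
t=5: vr[F=3902464/1638155] → run F
t=6: vr[F=6463488/1638155] → run F
t=7: vr[F=9024512/1638155] → run F
t=8: vr[F=11585536/1638155] → run F
t=9: vr[F=2829312/327631] → run F
t=10: (idle)
t=11: (idle)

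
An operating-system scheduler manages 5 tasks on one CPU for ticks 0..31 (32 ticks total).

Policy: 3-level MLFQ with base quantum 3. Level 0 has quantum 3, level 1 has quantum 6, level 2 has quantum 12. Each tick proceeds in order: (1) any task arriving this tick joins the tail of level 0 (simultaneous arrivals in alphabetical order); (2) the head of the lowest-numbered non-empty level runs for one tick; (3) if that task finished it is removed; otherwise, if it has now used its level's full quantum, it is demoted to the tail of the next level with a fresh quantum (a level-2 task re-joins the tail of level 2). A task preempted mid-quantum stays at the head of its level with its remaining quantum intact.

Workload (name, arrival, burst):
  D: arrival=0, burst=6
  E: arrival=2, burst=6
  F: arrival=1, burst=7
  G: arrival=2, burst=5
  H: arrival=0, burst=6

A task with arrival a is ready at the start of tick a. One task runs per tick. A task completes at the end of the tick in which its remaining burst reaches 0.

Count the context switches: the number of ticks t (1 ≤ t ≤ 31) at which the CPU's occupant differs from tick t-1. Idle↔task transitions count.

context switches = 10

t=0: L0/L1/L2 = DH/-/- → run D
t=1: L0/L1/L2 = DHF/-/- → run D
t=2: L0/L1/L2 = DHFEG/-/- → run D
t=3: L0/L1/L2 = HFEG/D/- → run H
t=4: L0/L1/L2 = HFEG/D/- → run H
t=5: L0/L1/L2 = HFEG/D/- → run H
t=6: L0/L1/L2 = FEG/DH/- → run F
t=7: L0/L1/L2 = FEG/DH/- → run F
t=8: L0/L1/L2 = FEG/DH/- → run F
t=9: L0/L1/L2 = EG/DHF/- → run E
t=10: L0/L1/L2 = EG/DHF/- → run E
t=11: L0/L1/L2 = EG/DHF/- → run E
t=12: L0/L1/L2 = G/DHFE/- → run G
t=13: L0/L1/L2 = G/DHFE/- → run G
t=14: L0/L1/L2 = G/DHFE/- → run G
t=15: L0/L1/L2 = -/DHFEG/- → run D
t=16: L0/L1/L2 = -/DHFEG/- → run D
t=17: L0/L1/L2 = -/DHFEG/- → run D
t=18: L0/L1/L2 = -/HFEG/- → run H
t=19: L0/L1/L2 = -/HFEG/- → run H
t=20: L0/L1/L2 = -/HFEG/- → run H
t=21: L0/L1/L2 = -/FEG/- → run F
t=22: L0/L1/L2 = -/FEG/- → run F
t=23: L0/L1/L2 = -/FEG/- → run F
t=24: L0/L1/L2 = -/FEG/- → run F
t=25: L0/L1/L2 = -/EG/- → run E
t=26: L0/L1/L2 = -/EG/- → run E
t=27: L0/L1/L2 = -/EG/- → run E
t=28: L0/L1/L2 = -/G/- → run G
t=29: L0/L1/L2 = -/G/- → run G
t=30: (idle)
t=31: (idle)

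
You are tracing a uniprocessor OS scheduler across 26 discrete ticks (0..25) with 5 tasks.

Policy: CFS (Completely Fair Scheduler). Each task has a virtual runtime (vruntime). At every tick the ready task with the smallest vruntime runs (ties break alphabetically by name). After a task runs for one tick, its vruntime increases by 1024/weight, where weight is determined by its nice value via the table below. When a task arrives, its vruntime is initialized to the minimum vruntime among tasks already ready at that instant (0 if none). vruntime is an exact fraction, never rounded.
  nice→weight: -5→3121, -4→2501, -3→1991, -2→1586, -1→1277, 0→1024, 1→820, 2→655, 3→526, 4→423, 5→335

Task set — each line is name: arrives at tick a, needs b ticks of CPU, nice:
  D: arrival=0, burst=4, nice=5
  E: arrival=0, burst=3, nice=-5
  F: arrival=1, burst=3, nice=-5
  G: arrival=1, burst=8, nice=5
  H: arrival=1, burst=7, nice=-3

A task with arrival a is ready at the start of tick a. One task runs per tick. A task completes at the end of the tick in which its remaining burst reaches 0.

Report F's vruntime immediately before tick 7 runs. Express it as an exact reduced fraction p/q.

vruntime(F, start of tick 7) = 2048/3121

t=0: vr[D=0 E=0] → run D
t=1: vr[D=1024/335 E=0 F=0 G=0 H=0] → run E
t=2: vr[D=1024/335 E=1024/3121 F=0 G=0 H=0] → run F
t=3: vr[D=1024/335 E=1024/3121 F=1024/3121 G=0 H=0] → run G
t=4: vr[D=1024/335 E=1024/3121 F=1024/3121 G=1024/335 H=0] → run H
t=5: vr[D=1024/335 E=1024/3121 F=1024/3121 G=1024/335 H=1024/1991] → run E
t=6: vr[D=1024/335 E=2048/3121 F=1024/3121 G=1024/335 H=1024/1991] → run F
t=7: vr[D=1024/335 E=2048/3121 F=2048/3121 G=1024/335 H=1024/1991] → run H
t=8: vr[D=1024/335 E=2048/3121 F=2048/3121 G=1024/335 H=2048/1991] → run E
t=9: vr[D=1024/335 F=2048/3121 G=1024/335 H=2048/1991] → run F
t=10: vr[D=1024/335 G=1024/335 H=2048/1991] → run H
t=11: vr[D=1024/335 G=1024/335 H=3072/1991] → run H
t=12: vr[D=1024/335 G=1024/335 H=4096/1991] → run H
t=13: vr[D=1024/335 G=1024/335 H=5120/1991] → run H
t=14: vr[D=1024/335 G=1024/335 H=6144/1991] → run D
t=15: vr[D=2048/335 G=1024/335 H=6144/1991] → run G
t=16: vr[D=2048/335 G=2048/335 H=6144/1991] → run H
t=17: vr[D=2048/335 G=2048/335] → run D
t=18: vr[D=3072/335 G=2048/335] → run G
t=19: vr[D=3072/335 G=3072/335] → run D
t=20: vr[G=3072/335] → run G
t=21: vr[G=4096/335] → run G
t=22: vr[G=1024/67] → run G
t=23: vr[G=6144/335] → run G
t=24: vr[G=7168/335] → run G
t=25: (idle)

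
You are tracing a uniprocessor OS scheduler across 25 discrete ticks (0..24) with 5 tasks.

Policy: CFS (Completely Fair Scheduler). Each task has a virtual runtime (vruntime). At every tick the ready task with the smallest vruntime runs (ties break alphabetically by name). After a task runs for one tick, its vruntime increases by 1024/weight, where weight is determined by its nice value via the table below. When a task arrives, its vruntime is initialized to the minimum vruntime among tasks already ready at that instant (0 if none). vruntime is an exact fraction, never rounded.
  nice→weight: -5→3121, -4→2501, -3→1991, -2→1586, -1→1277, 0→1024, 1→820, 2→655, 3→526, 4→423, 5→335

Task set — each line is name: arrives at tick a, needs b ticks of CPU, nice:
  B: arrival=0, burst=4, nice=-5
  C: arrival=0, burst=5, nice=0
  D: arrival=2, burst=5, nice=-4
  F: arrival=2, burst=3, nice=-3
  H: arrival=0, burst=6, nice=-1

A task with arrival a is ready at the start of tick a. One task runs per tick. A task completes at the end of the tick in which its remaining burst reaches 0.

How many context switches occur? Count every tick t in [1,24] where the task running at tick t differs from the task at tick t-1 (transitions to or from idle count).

context switches = 23

t=0: vr[B=0 C=0 H=0] → run B
t=1: vr[B=1024/3121 C=0 H=0] → run C
t=2: vr[B=1024/3121 C=1 D=0 F=0 H=0] → run D
t=3: vr[B=1024/3121 C=1 D=1024/2501 F=0 H=0] → run F
t=4: vr[B=1024/3121 C=1 D=1024/2501 F=1024/1991 H=0] → run H
t=5: vr[B=1024/3121 C=1 D=1024/2501 F=1024/1991 H=1024/1277] → run B
t=6: vr[B=2048/3121 C=1 D=1024/2501 F=1024/1991 H=1024/1277] → run D
t=7: vr[B=2048/3121 C=1 D=2048/2501 F=1024/1991 H=1024/1277] → run F
t=8: vr[B=2048/3121 C=1 D=2048/2501 F=2048/1991 H=1024/1277] → run B
t=9: vr[B=3072/3121 C=1 D=2048/2501 F=2048/1991 H=1024/1277] → run H
t=10: vr[B=3072/3121 C=1 D=2048/2501 F=2048/1991 H=2048/1277] → run D
t=11: vr[B=3072/3121 C=1 D=3072/2501 F=2048/1991 H=2048/1277] → run B
t=12: vr[C=1 D=3072/2501 F=2048/1991 H=2048/1277] → run C
t=13: vr[C=2 D=3072/2501 F=2048/1991 H=2048/1277] → run F
t=14: vr[C=2 D=3072/2501 H=2048/1277] → run D
t=15: vr[C=2 D=4096/2501 H=2048/1277] → run H
t=16: vr[C=2 D=4096/2501 H=3072/1277] → run D
t=17: vr[C=2 H=3072/1277] → run C
t=18: vr[C=3 H=3072/1277] → run H
t=19: vr[C=3 H=4096/1277] → run C
t=20: vr[C=4 H=4096/1277] → run H
t=21: vr[C=4 H=5120/1277] → run C
t=22: vr[H=5120/1277] → run H
t=23: (idle)
t=24: (idle)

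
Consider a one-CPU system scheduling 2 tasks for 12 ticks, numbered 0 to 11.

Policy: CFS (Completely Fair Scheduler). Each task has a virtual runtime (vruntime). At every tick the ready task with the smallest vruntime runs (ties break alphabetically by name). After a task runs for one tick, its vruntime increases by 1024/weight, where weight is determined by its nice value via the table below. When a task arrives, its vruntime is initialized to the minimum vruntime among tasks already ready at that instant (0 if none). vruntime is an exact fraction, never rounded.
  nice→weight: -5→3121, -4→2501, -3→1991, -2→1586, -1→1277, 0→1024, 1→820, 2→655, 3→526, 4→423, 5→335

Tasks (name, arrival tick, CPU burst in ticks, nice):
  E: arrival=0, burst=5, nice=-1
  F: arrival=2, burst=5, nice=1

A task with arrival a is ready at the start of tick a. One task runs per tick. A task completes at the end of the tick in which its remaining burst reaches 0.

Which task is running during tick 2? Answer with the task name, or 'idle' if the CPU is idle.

running at tick 2 = E

t=0: vr[E=0] → run E
t=1: vr[E=1024/1277] → run E
t=2: vr[E=2048/1277 F=2048/1277] → run E
t=3: vr[E=3072/1277 F=2048/1277] → run F
t=4: vr[E=3072/1277 F=746752/261785] → run E
t=5: vr[E=4096/1277 F=746752/261785] → run F
t=6: vr[E=4096/1277 F=1073664/261785] → run E
t=7: vr[F=1073664/261785] → run F
t=8: vr[F=1400576/261785] → run F
t=9: vr[F=1727488/261785] → run F
t=10: (idle)
t=11: (idle)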